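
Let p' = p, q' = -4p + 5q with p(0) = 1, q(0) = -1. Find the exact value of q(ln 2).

-62

A = [[1,0],[-4,5]]; eigenvalues λ = 5, 1.
Eigenvectors: (0,-1) for λ=5, (1,1) for λ=1.
From the initial condition, c_1 = 2, c_2 = 1.
q(ln 2) = (2)(2^5)(-1) + (1)(2^1)(1) = -62.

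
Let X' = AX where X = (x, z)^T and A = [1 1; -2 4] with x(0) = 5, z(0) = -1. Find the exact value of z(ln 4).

A = [[1,1],[-2,4]]; eigenvalues λ = 3, 2.
Eigenvectors: (1,2) for λ=3, (-1,-1) for λ=2.
From the initial condition, c_1 = -6, c_2 = -11.
z(ln 4) = (-6)(4^3)(2) + (-11)(4^2)(-1) = -592.

-592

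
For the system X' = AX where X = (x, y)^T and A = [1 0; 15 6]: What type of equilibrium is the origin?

A = [[1,0],[15,6]]; det(A-λI) = λ^2 - 7λ + 6.
λ = 1, 6: both positive.

unstable node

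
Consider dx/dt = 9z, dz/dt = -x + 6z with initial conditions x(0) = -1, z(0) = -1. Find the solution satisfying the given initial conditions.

x(t) = -6te^(3t) - e^(3t), z(t) = -2te^(3t) - e^(3t)

Coefficient matrix A = [[0, 9], [-1, 6]].
Characteristic polynomial det(A - λI) = λ^2 - 6λ + 9 = 0.
Single eigenvalue λ = 3 with algebraic multiplicity 2.
Eigenvector v = (3,1); generalized eigenvector w with (A-λI)w=v is (-1,0).
General solution: e^(3t)[C_1·v + C_2·(t·v + w)].
Applying x(0)=-1, z(0)=-1 gives C_1=-1, C_2=-2.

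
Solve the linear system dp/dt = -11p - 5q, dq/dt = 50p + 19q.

Coefficient matrix A = [[-11, -5], [50, 19]].
Characteristic polynomial det(A - λI) = λ^2 - 8λ + 41 = 0.
Eigenvalues λ = 4 ± 5i (complex conjugate pair).
For λ=4+5i: an eigenvector is (-1,3) - i(0,-1) = (-1, 3 + i).
A real fundamental pair from Re and Im of e^((4+5i)t)v: X_1 = e^(4t)(cos(5t)·(-1,3) + sin(5t)·(0,-1)), X_2 = e^(4t)(sin(5t)·(-1,3) - cos(5t)·(0,-1)).
General solution: K_1X_1 + K_2X_2.

p(t) = -K_1e^(4t)cos(5t) - K_2e^(4t)sin(5t), q(t) = -K_1e^(4t)sin(5t) + 3K_1e^(4t)cos(5t) + 3K_2e^(4t)sin(5t) + K_2e^(4t)cos(5t)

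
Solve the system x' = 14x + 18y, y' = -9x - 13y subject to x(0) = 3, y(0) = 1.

x(t) = 8e^(5t) - 5e^(-4t), y(t) = -4e^(5t) + 5e^(-4t)

Coefficient matrix A = [[14, 18], [-9, -13]].
Characteristic polynomial det(A - λI) = λ^2 - λ - 20 = 0.
Eigenvalues λ = 5, -4.
For λ=5: (A-λI) row 1 is [9, 18], so an eigenvector is (2, -1).
For λ=-4: (A-λI) row 1 is [18, 18], so an eigenvector is (1, -1).
General solution: C_1e^(5t)(2,-1) + C_2e^(-4t)(1,-1).
Applying x(0)=3, y(0)=1 gives C_1=4, C_2=-5.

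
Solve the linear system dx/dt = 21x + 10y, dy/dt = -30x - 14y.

x(t) = 2C_1e^(6t) + C_2e^(t), y(t) = -3C_1e^(6t) - 2C_2e^(t)

Coefficient matrix A = [[21, 10], [-30, -14]].
Characteristic polynomial det(A - λI) = λ^2 - 7λ + 6 = 0.
Eigenvalues λ = 6, 1.
For λ=6: (A-λI) row 1 is [15, 10], so an eigenvector is (2, -3).
For λ=1: (A-λI) row 1 is [20, 10], so an eigenvector is (1, -2).
General solution: C_1e^(6t)(2,-3) + C_2e^(t)(1,-2).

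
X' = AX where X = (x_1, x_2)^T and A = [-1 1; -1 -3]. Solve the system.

x_1(t) = C_1e^(-2t) + C_2te^(-2t) + 3C_2e^(-2t), x_2(t) = -C_1e^(-2t) - C_2te^(-2t) - 2C_2e^(-2t)

Coefficient matrix A = [[-1, 1], [-1, -3]].
Characteristic polynomial det(A - λI) = λ^2 + 4λ + 4 = 0.
Single eigenvalue λ = -2 with algebraic multiplicity 2.
Eigenvector v = (1,-1); generalized eigenvector w with (A-λI)w=v is (3,-2).
General solution: e^(-2t)[C_1·v + C_2·(t·v + w)].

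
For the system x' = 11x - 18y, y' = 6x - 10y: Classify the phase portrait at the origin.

saddle

A = [[11,-18],[6,-10]]; det(A-λI) = λ^2 - λ - 2.
λ = -1, 2: opposite signs.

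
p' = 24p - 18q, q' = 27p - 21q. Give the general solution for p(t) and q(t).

p(t) = -2K_1e^(-3t) + K_2e^(6t), q(t) = -3K_1e^(-3t) + K_2e^(6t)

Coefficient matrix A = [[24, -18], [27, -21]].
Characteristic polynomial det(A - λI) = λ^2 - 3λ - 18 = 0.
Eigenvalues λ = -3, 6.
For λ=-3: (A-λI) row 1 is [27, -18], so an eigenvector is (-2, -3).
For λ=6: (A-λI) row 1 is [18, -18], so an eigenvector is (1, 1).
General solution: K_1e^(-3t)(-2,-3) + K_2e^(6t)(1,1).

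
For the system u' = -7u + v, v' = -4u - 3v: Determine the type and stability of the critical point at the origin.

stable improper node

A = [[-7,1],[-4,-3]]; det(A-λI) = λ^2 + 10λ + 25.
repeated λ = -5 with a single eigenvector.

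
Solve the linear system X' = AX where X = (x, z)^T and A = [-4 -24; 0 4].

Coefficient matrix A = [[-4, -24], [0, 4]].
Characteristic polynomial det(A - λI) = λ^2 - 16 = 0.
Eigenvalues λ = 4, -4.
For λ=4: (A-λI) row 1 is [-8, -24], so an eigenvector is (-3, 1).
For λ=-4: (A-λI) row 1 is [0, -24], so an eigenvector is (1, 0).
General solution: K_1e^(4t)(-3,1) + K_2e^(-4t)(1,0).

x(t) = -3K_1e^(4t) + K_2e^(-4t), z(t) = K_1e^(4t)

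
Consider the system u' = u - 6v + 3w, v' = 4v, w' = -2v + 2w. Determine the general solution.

Coefficient matrix A = [[1, -6, 3], [0, 4, 0], [0, -2, 2]].
det(A - λI) = 0 gives eigenvalues λ = 1, 4, 2.
For λ=1: eigenvector (1,0,0).
For λ=4: eigenvector (-3,1,-1).
For λ=2: eigenvector (3,0,1).
General solution: C_1e^(t)(1,0,0) + C_2e^(4t)(-3,1,-1) + C_3e^(2t)(3,0,1).

u(t) = C_1e^(t) - 3C_2e^(4t) + 3C_3e^(2t), v(t) = C_2e^(4t), w(t) = -C_2e^(4t) + C_3e^(2t)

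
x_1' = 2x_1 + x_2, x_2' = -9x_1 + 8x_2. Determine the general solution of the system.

x_1(t) = K_1e^(5t) + K_2te^(5t), x_2(t) = 3K_1e^(5t) + 3K_2te^(5t) + K_2e^(5t)

Coefficient matrix A = [[2, 1], [-9, 8]].
Characteristic polynomial det(A - λI) = λ^2 - 10λ + 25 = 0.
Single eigenvalue λ = 5 with algebraic multiplicity 2.
Eigenvector v = (1,3); generalized eigenvector w with (A-λI)w=v is (0,1).
General solution: e^(5t)[K_1·v + K_2·(t·v + w)].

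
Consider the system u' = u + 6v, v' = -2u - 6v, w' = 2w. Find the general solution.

u(t) = 3K_1e^(-3t) + 2K_2e^(-2t), v(t) = -2K_1e^(-3t) - K_2e^(-2t), w(t) = K_3e^(2t)

Coefficient matrix A = [[1, 6, 0], [-2, -6, 0], [0, 0, 2]].
det(A - λI) = 0 gives eigenvalues λ = -3, -2, 2.
For λ=-3: eigenvector (3,-2,0).
For λ=-2: eigenvector (2,-1,0).
For λ=2: eigenvector (0,0,1).
General solution: K_1e^(-3t)(3,-2,0) + K_2e^(-2t)(2,-1,0) + K_3e^(2t)(0,0,1).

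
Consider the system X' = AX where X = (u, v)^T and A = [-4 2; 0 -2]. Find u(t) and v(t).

u(t) = -K_1e^(-4t) + K_2e^(-2t), v(t) = K_2e^(-2t)

Coefficient matrix A = [[-4, 2], [0, -2]].
Characteristic polynomial det(A - λI) = λ^2 + 6λ + 8 = 0.
Eigenvalues λ = -4, -2.
For λ=-4: (A-λI) row 1 is [0, 2], so an eigenvector is (-1, 0).
For λ=-2: (A-λI) row 1 is [-2, 2], so an eigenvector is (1, 1).
General solution: K_1e^(-4t)(-1,0) + K_2e^(-2t)(1,1).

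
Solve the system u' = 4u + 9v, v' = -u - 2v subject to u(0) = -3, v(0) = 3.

Coefficient matrix A = [[4, 9], [-1, -2]].
Characteristic polynomial det(A - λI) = λ^2 - 2λ + 1 = 0.
Single eigenvalue λ = 1 with algebraic multiplicity 2.
Eigenvector v = (-3,1); generalized eigenvector w with (A-λI)w=v is (2,-1).
General solution: e^(t)[C_1·v + C_2·(t·v + w)].
Applying u(0)=-3, v(0)=3 gives C_1=-3, C_2=-6.

u(t) = 18te^(t) - 3e^(t), v(t) = -6te^(t) + 3e^(t)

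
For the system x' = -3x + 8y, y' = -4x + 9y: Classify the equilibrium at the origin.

A = [[-3,8],[-4,9]]; det(A-λI) = λ^2 - 6λ + 5.
λ = 1, 5: both positive.

unstable node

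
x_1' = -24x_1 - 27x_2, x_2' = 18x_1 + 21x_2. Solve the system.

x_1(t) = -3C_1e^(-6t) + C_2e^(3t), x_2(t) = 2C_1e^(-6t) - C_2e^(3t)

Coefficient matrix A = [[-24, -27], [18, 21]].
Characteristic polynomial det(A - λI) = λ^2 + 3λ - 18 = 0.
Eigenvalues λ = -6, 3.
For λ=-6: (A-λI) row 1 is [-18, -27], so an eigenvector is (-3, 2).
For λ=3: (A-λI) row 1 is [-27, -27], so an eigenvector is (1, -1).
General solution: C_1e^(-6t)(-3,2) + C_2e^(3t)(1,-1).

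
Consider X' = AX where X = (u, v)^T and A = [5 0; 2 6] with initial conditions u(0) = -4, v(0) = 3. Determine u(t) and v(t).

Coefficient matrix A = [[5, 0], [2, 6]].
Characteristic polynomial det(A - λI) = λ^2 - 11λ + 30 = 0.
Eigenvalues λ = 5, 6.
For λ=5: (A-λI) row 2 is [2, 1], so an eigenvector is (1, -2).
For λ=6: (A-λI) row 1 is [-1, 0], so an eigenvector is (0, 1).
General solution: C_1e^(5t)(1,-2) + C_2e^(6t)(0,1).
Applying u(0)=-4, v(0)=3 gives C_1=-4, C_2=-5.

u(t) = -4e^(5t), v(t) = -5e^(6t) + 8e^(5t)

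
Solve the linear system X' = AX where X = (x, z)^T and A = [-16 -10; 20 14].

x(t) = c_1e^(4t) - c_2e^(-6t), z(t) = -2c_1e^(4t) + c_2e^(-6t)

Coefficient matrix A = [[-16, -10], [20, 14]].
Characteristic polynomial det(A - λI) = λ^2 + 2λ - 24 = 0.
Eigenvalues λ = 4, -6.
For λ=4: (A-λI) row 1 is [-20, -10], so an eigenvector is (1, -2).
For λ=-6: (A-λI) row 1 is [-10, -10], so an eigenvector is (-1, 1).
General solution: c_1e^(4t)(1,-2) + c_2e^(-6t)(-1,1).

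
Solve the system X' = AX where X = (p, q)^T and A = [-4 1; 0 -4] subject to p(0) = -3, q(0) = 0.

p(t) = -3e^(-4t), q(t) = 0

Coefficient matrix A = [[-4, 1], [0, -4]].
Characteristic polynomial det(A - λI) = λ^2 + 8λ + 16 = 0.
Single eigenvalue λ = -4 with algebraic multiplicity 2.
Eigenvector v = (-1,0); generalized eigenvector w with (A-λI)w=v is (-3,-1).
General solution: e^(-4t)[c_1·v + c_2·(t·v + w)].
Applying p(0)=-3, q(0)=0 gives c_1=3, c_2=0.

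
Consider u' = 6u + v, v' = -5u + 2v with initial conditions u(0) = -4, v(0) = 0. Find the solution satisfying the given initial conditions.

u(t) = -8e^(4t)sin(t) - 4e^(4t)cos(t), v(t) = 20e^(4t)sin(t)

Coefficient matrix A = [[6, 1], [-5, 2]].
Characteristic polynomial det(A - λI) = λ^2 - 8λ + 17 = 0.
Eigenvalues λ = 4 ± i (complex conjugate pair).
For λ=4+i: an eigenvector is (1,-2) - i(0,-1) = (1, -2 + i).
A real fundamental pair from Re and Im of e^((4+i)t)v: X_1 = e^(4t)(cos(t)·(1,-2) + sin(t)·(0,-1)), X_2 = e^(4t)(sin(t)·(1,-2) - cos(t)·(0,-1)).
General solution: C_1X_1 + C_2X_2.
Applying u(0)=-4, v(0)=0 gives C_1=-4, C_2=-8.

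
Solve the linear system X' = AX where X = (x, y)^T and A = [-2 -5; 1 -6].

x(t) = -2C_1e^(-4t)sin(t) - C_1e^(-4t)cos(t) - C_2e^(-4t)sin(t) + 2C_2e^(-4t)cos(t), y(t) = -C_1e^(-4t)sin(t) + C_2e^(-4t)cos(t)

Coefficient matrix A = [[-2, -5], [1, -6]].
Characteristic polynomial det(A - λI) = λ^2 + 8λ + 17 = 0.
Eigenvalues λ = -4 ± i (complex conjugate pair).
For λ=-4+i: an eigenvector is (-1,0) - i(-2,-1) = (-1 + 2i, 0 + i).
A real fundamental pair from Re and Im of e^((-4+i)t)v: X_1 = e^(-4t)(cos(t)·(-1,0) + sin(t)·(-2,-1)), X_2 = e^(-4t)(sin(t)·(-1,0) - cos(t)·(-2,-1)).
General solution: C_1X_1 + C_2X_2.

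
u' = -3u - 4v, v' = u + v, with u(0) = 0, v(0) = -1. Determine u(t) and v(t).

Coefficient matrix A = [[-3, -4], [1, 1]].
Characteristic polynomial det(A - λI) = λ^2 + 2λ + 1 = 0.
Single eigenvalue λ = -1 with algebraic multiplicity 2.
Eigenvector v = (-2,1); generalized eigenvector w with (A-λI)w=v is (-1,1).
General solution: e^(-t)[c_1·v + c_2·(t·v + w)].
Applying u(0)=0, v(0)=-1 gives c_1=1, c_2=-2.

u(t) = 4te^(-t), v(t) = -2te^(-t) - e^(-t)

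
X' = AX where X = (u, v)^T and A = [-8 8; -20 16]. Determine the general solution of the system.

Coefficient matrix A = [[-8, 8], [-20, 16]].
Characteristic polynomial det(A - λI) = λ^2 - 8λ + 32 = 0.
Eigenvalues λ = 4 ± 4i (complex conjugate pair).
For λ=4+4i: an eigenvector is (-1,-2) - i(-1,-1) = (-1 + i, -2 + i).
A real fundamental pair from Re and Im of e^((4+4i)t)v: X_1 = e^(4t)(cos(4t)·(-1,-2) + sin(4t)·(-1,-1)), X_2 = e^(4t)(sin(4t)·(-1,-2) - cos(4t)·(-1,-1)).
General solution: c_1X_1 + c_2X_2.

u(t) = -c_1e^(4t)sin(4t) - c_1e^(4t)cos(4t) - c_2e^(4t)sin(4t) + c_2e^(4t)cos(4t), v(t) = -c_1e^(4t)sin(4t) - 2c_1e^(4t)cos(4t) - 2c_2e^(4t)sin(4t) + c_2e^(4t)cos(4t)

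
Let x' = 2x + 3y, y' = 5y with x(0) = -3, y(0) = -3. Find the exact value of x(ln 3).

-729

A = [[2,3],[0,5]]; eigenvalues λ = 5, 2.
Eigenvectors: (-1,-1) for λ=5, (1,0) for λ=2.
From the initial condition, c_1 = 3, c_2 = 0.
x(ln 3) = (3)(3^5)(-1) + (0)(3^2)(1) = -729.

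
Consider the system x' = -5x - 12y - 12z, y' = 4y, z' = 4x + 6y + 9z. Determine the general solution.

x(t) = -4K_1e^(4t) + 2K_2e^(t) - 3K_3e^(3t), y(t) = K_1e^(4t), z(t) = 2K_1e^(4t) - K_2e^(t) + 2K_3e^(3t)

Coefficient matrix A = [[-5, -12, -12], [0, 4, 0], [4, 6, 9]].
det(A - λI) = 0 gives eigenvalues λ = 4, 1, 3.
For λ=4: eigenvector (-4,1,2).
For λ=1: eigenvector (2,0,-1).
For λ=3: eigenvector (-3,0,2).
General solution: K_1e^(4t)(-4,1,2) + K_2e^(t)(2,0,-1) + K_3e^(3t)(-3,0,2).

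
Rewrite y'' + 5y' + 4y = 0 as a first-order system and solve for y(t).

y(t) = C_1e^(-t) + C_2e^(-4t)

Let x_1 = y, x_2 = y'. Then x_1' = x_2 and x_2' = -4x_1 - 5x_2.
A = [[0,1],[-4,-5]]; det(A-λI) = λ^2 + 5λ + 4.
Eigenvalues λ = -1, -4 with eigenvectors (1,-1), (1,-4).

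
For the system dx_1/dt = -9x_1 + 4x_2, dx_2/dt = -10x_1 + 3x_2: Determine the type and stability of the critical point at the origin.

A = [[-9,4],[-10,3]]; det(A-λI) = λ^2 + 6λ + 13.
λ = -3 ± 2i: negative real part.

stable spiral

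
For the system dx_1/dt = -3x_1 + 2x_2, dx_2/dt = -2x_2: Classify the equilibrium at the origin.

A = [[-3,2],[0,-2]]; det(A-λI) = λ^2 + 5λ + 6.
λ = -2, -3: both negative.

stable node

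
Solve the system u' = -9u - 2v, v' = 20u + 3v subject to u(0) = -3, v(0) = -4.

u(t) = 13e^(-3t)sin(2t) - 3e^(-3t)cos(2t), v(t) = -42e^(-3t)sin(2t) - 4e^(-3t)cos(2t)

Coefficient matrix A = [[-9, -2], [20, 3]].
Characteristic polynomial det(A - λI) = λ^2 + 6λ + 13 = 0.
Eigenvalues λ = -3 ± 2i (complex conjugate pair).
For λ=-3+2i: an eigenvector is (0,-1) - i(1,-3) = (0 - i, -1 + 3i).
A real fundamental pair from Re and Im of e^((-3+2i)t)v: X_1 = e^(-3t)(cos(2t)·(0,-1) + sin(2t)·(1,-3)), X_2 = e^(-3t)(sin(2t)·(0,-1) - cos(2t)·(1,-3)).
General solution: K_1X_1 + K_2X_2.
Applying u(0)=-3, v(0)=-4 gives K_1=13, K_2=3.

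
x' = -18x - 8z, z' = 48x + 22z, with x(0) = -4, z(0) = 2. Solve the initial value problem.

Coefficient matrix A = [[-18, -8], [48, 22]].
Characteristic polynomial det(A - λI) = λ^2 - 4λ - 12 = 0.
Eigenvalues λ = 6, -2.
For λ=6: (A-λI) row 1 is [-24, -8], so an eigenvector is (-1, 3).
For λ=-2: (A-λI) row 1 is [-16, -8], so an eigenvector is (-1, 2).
General solution: c_1e^(6t)(-1,3) + c_2e^(-2t)(-1,2).
Applying x(0)=-4, z(0)=2 gives c_1=-6, c_2=10.

x(t) = 6e^(6t) - 10e^(-2t), z(t) = -18e^(6t) + 20e^(-2t)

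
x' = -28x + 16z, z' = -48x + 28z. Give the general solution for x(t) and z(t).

x(t) = -2K_1e^(-4t) + K_2e^(4t), z(t) = -3K_1e^(-4t) + 2K_2e^(4t)

Coefficient matrix A = [[-28, 16], [-48, 28]].
Characteristic polynomial det(A - λI) = λ^2 - 16 = 0.
Eigenvalues λ = -4, 4.
For λ=-4: (A-λI) row 1 is [-24, 16], so an eigenvector is (-2, -3).
For λ=4: (A-λI) row 1 is [-32, 16], so an eigenvector is (1, 2).
General solution: K_1e^(-4t)(-2,-3) + K_2e^(4t)(1,2).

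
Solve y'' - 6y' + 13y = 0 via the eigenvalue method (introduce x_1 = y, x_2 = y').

y(t) = K_1e^(3t)cos(2t) + K_2e^(3t)sin(2t)

Let x_1 = y, x_2 = y'. Then x_1' = x_2 and x_2' = -13x_1 + 6x_2.
A = [[0,1],[-13,6]]; det(A-λI) = λ^2 - 6λ + 13.
Eigenvalues λ = 3 ± 2i.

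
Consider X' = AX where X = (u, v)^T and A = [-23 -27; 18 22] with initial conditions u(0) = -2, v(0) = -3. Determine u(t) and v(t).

u(t) = 13e^(4t) - 15e^(-5t), v(t) = -13e^(4t) + 10e^(-5t)

Coefficient matrix A = [[-23, -27], [18, 22]].
Characteristic polynomial det(A - λI) = λ^2 + λ - 20 = 0.
Eigenvalues λ = 4, -5.
For λ=4: (A-λI) row 1 is [-27, -27], so an eigenvector is (-1, 1).
For λ=-5: (A-λI) row 1 is [-18, -27], so an eigenvector is (3, -2).
General solution: C_1e^(4t)(-1,1) + C_2e^(-5t)(3,-2).
Applying u(0)=-2, v(0)=-3 gives C_1=-13, C_2=-5.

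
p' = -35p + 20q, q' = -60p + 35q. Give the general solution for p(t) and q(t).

Coefficient matrix A = [[-35, 20], [-60, 35]].
Characteristic polynomial det(A - λI) = λ^2 - 25 = 0.
Eigenvalues λ = 5, -5.
For λ=5: (A-λI) row 1 is [-40, 20], so an eigenvector is (1, 2).
For λ=-5: (A-λI) row 1 is [-30, 20], so an eigenvector is (-2, -3).
General solution: K_1e^(5t)(1,2) + K_2e^(-5t)(-2,-3).

p(t) = K_1e^(5t) - 2K_2e^(-5t), q(t) = 2K_1e^(5t) - 3K_2e^(-5t)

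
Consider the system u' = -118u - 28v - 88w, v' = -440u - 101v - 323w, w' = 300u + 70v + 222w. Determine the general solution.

Coefficient matrix A = [[-118, -28, -88], [-440, -101, -323], [300, 70, 222]].
det(A - λI) = 0 gives eigenvalues λ = -3, 2, 4.
For λ=-3: eigenvector (4,15,-10).
For λ=2: eigenvector (1,2,-2).
For λ=4: eigenvector (-2,-7,5).
General solution: K_1e^(-3t)(4,15,-10) + K_2e^(2t)(1,2,-2) + K_3e^(4t)(-2,-7,5).

u(t) = 4K_1e^(-3t) + K_2e^(2t) - 2K_3e^(4t), v(t) = 15K_1e^(-3t) + 2K_2e^(2t) - 7K_3e^(4t), w(t) = -10K_1e^(-3t) - 2K_2e^(2t) + 5K_3e^(4t)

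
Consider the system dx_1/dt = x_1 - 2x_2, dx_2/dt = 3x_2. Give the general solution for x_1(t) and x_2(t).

x_1(t) = K_1e^(t) + K_2e^(3t), x_2(t) = -K_2e^(3t)

Coefficient matrix A = [[1, -2], [0, 3]].
Characteristic polynomial det(A - λI) = λ^2 - 4λ + 3 = 0.
Eigenvalues λ = 1, 3.
For λ=1: (A-λI) row 1 is [0, -2], so an eigenvector is (1, 0).
For λ=3: (A-λI) row 1 is [-2, -2], so an eigenvector is (1, -1).
General solution: K_1e^(t)(1,0) + K_2e^(3t)(1,-1).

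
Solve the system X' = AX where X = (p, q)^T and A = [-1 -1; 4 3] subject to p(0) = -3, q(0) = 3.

p(t) = 3te^(t) - 3e^(t), q(t) = -6te^(t) + 3e^(t)

Coefficient matrix A = [[-1, -1], [4, 3]].
Characteristic polynomial det(A - λI) = λ^2 - 2λ + 1 = 0.
Single eigenvalue λ = 1 with algebraic multiplicity 2.
Eigenvector v = (-1,2); generalized eigenvector w with (A-λI)w=v is (1,-1).
General solution: e^(t)[c_1·v + c_2·(t·v + w)].
Applying p(0)=-3, q(0)=3 gives c_1=0, c_2=-3.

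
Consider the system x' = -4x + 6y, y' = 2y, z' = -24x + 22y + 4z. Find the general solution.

x(t) = C_1e^(-4t) + C_3e^(2t), y(t) = C_3e^(2t), z(t) = 3C_1e^(-4t) + C_2e^(4t) + C_3e^(2t)

Coefficient matrix A = [[-4, 6, 0], [0, 2, 0], [-24, 22, 4]].
det(A - λI) = 0 gives eigenvalues λ = -4, 4, 2.
For λ=-4: eigenvector (1,0,3).
For λ=4: eigenvector (0,0,1).
For λ=2: eigenvector (1,1,1).
General solution: C_1e^(-4t)(1,0,3) + C_2e^(4t)(0,0,1) + C_3e^(2t)(1,1,1).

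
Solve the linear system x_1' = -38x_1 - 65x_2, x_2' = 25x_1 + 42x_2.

x_1(t) = -3K_1e^(2t)sin(5t) + 2K_1e^(2t)cos(5t) + 2K_2e^(2t)sin(5t) + 3K_2e^(2t)cos(5t), x_2(t) = 2K_1e^(2t)sin(5t) - K_1e^(2t)cos(5t) - K_2e^(2t)sin(5t) - 2K_2e^(2t)cos(5t)

Coefficient matrix A = [[-38, -65], [25, 42]].
Characteristic polynomial det(A - λI) = λ^2 - 4λ + 29 = 0.
Eigenvalues λ = 2 ± 5i (complex conjugate pair).
For λ=2+5i: an eigenvector is (2,-1) - i(-3,2) = (2 + 3i, -1 - 2i).
A real fundamental pair from Re and Im of e^((2+5i)t)v: X_1 = e^(2t)(cos(5t)·(2,-1) + sin(5t)·(-3,2)), X_2 = e^(2t)(sin(5t)·(2,-1) - cos(5t)·(-3,2)).
General solution: K_1X_1 + K_2X_2.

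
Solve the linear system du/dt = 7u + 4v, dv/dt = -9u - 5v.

u(t) = 2C_1e^(t) + 2C_2te^(t) + C_2e^(t), v(t) = -3C_1e^(t) - 3C_2te^(t) - C_2e^(t)

Coefficient matrix A = [[7, 4], [-9, -5]].
Characteristic polynomial det(A - λI) = λ^2 - 2λ + 1 = 0.
Single eigenvalue λ = 1 with algebraic multiplicity 2.
Eigenvector v = (2,-3); generalized eigenvector w with (A-λI)w=v is (1,-1).
General solution: e^(t)[C_1·v + C_2·(t·v + w)].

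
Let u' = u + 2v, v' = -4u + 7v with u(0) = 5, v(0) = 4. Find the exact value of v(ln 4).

A = [[1,2],[-4,7]]; eigenvalues λ = 5, 3.
Eigenvectors: (-1,-2) for λ=5, (-1,-1) for λ=3.
From the initial condition, c_1 = 1, c_2 = -6.
v(ln 4) = (1)(4^5)(-2) + (-6)(4^3)(-1) = -1664.

-1664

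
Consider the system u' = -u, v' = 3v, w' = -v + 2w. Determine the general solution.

u(t) = K_1e^(-t), v(t) = -K_3e^(3t), w(t) = K_2e^(2t) + K_3e^(3t)

Coefficient matrix A = [[-1, 0, 0], [0, 3, 0], [0, -1, 2]].
det(A - λI) = 0 gives eigenvalues λ = -1, 2, 3.
For λ=-1: eigenvector (1,0,0).
For λ=2: eigenvector (0,0,1).
For λ=3: eigenvector (0,-1,1).
General solution: K_1e^(-t)(1,0,0) + K_2e^(2t)(0,0,1) + K_3e^(3t)(0,-1,1).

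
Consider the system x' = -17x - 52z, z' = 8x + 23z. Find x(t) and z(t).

Coefficient matrix A = [[-17, -52], [8, 23]].
Characteristic polynomial det(A - λI) = λ^2 - 6λ + 25 = 0.
Eigenvalues λ = 3 ± 4i (complex conjugate pair).
For λ=3+4i: an eigenvector is (2,-1) - i(3,-1) = (2 - 3i, -1 + i).
A real fundamental pair from Re and Im of e^((3+4i)t)v: X_1 = e^(3t)(cos(4t)·(2,-1) + sin(4t)·(3,-1)), X_2 = e^(3t)(sin(4t)·(2,-1) - cos(4t)·(3,-1)).
General solution: K_1X_1 + K_2X_2.

x(t) = 3K_1e^(3t)sin(4t) + 2K_1e^(3t)cos(4t) + 2K_2e^(3t)sin(4t) - 3K_2e^(3t)cos(4t), z(t) = -K_1e^(3t)sin(4t) - K_1e^(3t)cos(4t) - K_2e^(3t)sin(4t) + K_2e^(3t)cos(4t)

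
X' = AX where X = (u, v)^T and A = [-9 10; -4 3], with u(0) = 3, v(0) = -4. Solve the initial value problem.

Coefficient matrix A = [[-9, 10], [-4, 3]].
Characteristic polynomial det(A - λI) = λ^2 + 6λ + 13 = 0.
Eigenvalues λ = -3 ± 2i (complex conjugate pair).
For λ=-3+2i: an eigenvector is (-1,-1) - i(-2,-1) = (-1 + 2i, -1 + i).
A real fundamental pair from Re and Im of e^((-3+2i)t)v: X_1 = e^(-3t)(cos(2t)·(-1,-1) + sin(2t)·(-2,-1)), X_2 = e^(-3t)(sin(2t)·(-1,-1) - cos(2t)·(-2,-1)).
General solution: K_1X_1 + K_2X_2.
Applying u(0)=3, v(0)=-4 gives K_1=11, K_2=7.

u(t) = -29e^(-3t)sin(2t) + 3e^(-3t)cos(2t), v(t) = -18e^(-3t)sin(2t) - 4e^(-3t)cos(2t)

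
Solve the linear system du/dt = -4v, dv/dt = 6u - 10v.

u(t) = 2c_1e^(-6t) - c_2e^(-4t), v(t) = 3c_1e^(-6t) - c_2e^(-4t)

Coefficient matrix A = [[0, -4], [6, -10]].
Characteristic polynomial det(A - λI) = λ^2 + 10λ + 24 = 0.
Eigenvalues λ = -6, -4.
For λ=-6: (A-λI) row 1 is [6, -4], so an eigenvector is (2, 3).
For λ=-4: (A-λI) row 1 is [4, -4], so an eigenvector is (-1, -1).
General solution: c_1e^(-6t)(2,3) + c_2e^(-4t)(-1,-1).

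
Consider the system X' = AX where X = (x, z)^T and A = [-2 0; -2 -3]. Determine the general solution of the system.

Coefficient matrix A = [[-2, 0], [-2, -3]].
Characteristic polynomial det(A - λI) = λ^2 + 5λ + 6 = 0.
Eigenvalues λ = -2, -3.
For λ=-2: (A-λI) row 2 is [-2, -1], so an eigenvector is (1, -2).
For λ=-3: (A-λI) row 1 is [1, 0], so an eigenvector is (0, 1).
General solution: C_1e^(-2t)(1,-2) + C_2e^(-3t)(0,1).

x(t) = C_1e^(-2t), z(t) = -2C_1e^(-2t) + C_2e^(-3t)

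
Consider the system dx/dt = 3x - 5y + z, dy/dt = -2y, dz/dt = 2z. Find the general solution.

Coefficient matrix A = [[3, -5, 1], [0, -2, 0], [0, 0, 2]].
det(A - λI) = 0 gives eigenvalues λ = 2, -2, 3.
For λ=2: eigenvector (-1,0,1).
For λ=-2: eigenvector (1,1,0).
For λ=3: eigenvector (1,0,0).
General solution: c_1e^(2t)(-1,0,1) + c_2e^(-2t)(1,1,0) + c_3e^(3t)(1,0,0).

x(t) = -c_1e^(2t) + c_2e^(-2t) + c_3e^(3t), y(t) = c_2e^(-2t), z(t) = c_1e^(2t)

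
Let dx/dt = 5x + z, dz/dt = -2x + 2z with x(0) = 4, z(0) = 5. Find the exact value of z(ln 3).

A = [[5,1],[-2,2]]; eigenvalues λ = 3, 4.
Eigenvectors: (1,-2) for λ=3, (1,-1) for λ=4.
From the initial condition, c_1 = -9, c_2 = 13.
z(ln 3) = (-9)(3^3)(-2) + (13)(3^4)(-1) = -567.

-567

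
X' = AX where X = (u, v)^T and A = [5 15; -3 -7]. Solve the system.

u(t) = -2C_1e^(-t)sin(3t) - C_1e^(-t)cos(3t) - C_2e^(-t)sin(3t) + 2C_2e^(-t)cos(3t), v(t) = C_1e^(-t)sin(3t) - C_2e^(-t)cos(3t)

Coefficient matrix A = [[5, 15], [-3, -7]].
Characteristic polynomial det(A - λI) = λ^2 + 2λ + 10 = 0.
Eigenvalues λ = -1 ± 3i (complex conjugate pair).
For λ=-1+3i: an eigenvector is (-1,0) - i(-2,1) = (-1 + 2i, 0 - i).
A real fundamental pair from Re and Im of e^((-1+3i)t)v: X_1 = e^(-t)(cos(3t)·(-1,0) + sin(3t)·(-2,1)), X_2 = e^(-t)(sin(3t)·(-1,0) - cos(3t)·(-2,1)).
General solution: C_1X_1 + C_2X_2.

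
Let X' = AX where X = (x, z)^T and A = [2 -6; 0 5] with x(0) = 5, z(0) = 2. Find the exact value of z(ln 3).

A = [[2,-6],[0,5]]; eigenvalues λ = 5, 2.
Eigenvectors: (-2,1) for λ=5, (1,0) for λ=2.
From the initial condition, c_1 = 2, c_2 = 9.
z(ln 3) = (2)(3^5)(1) + (9)(3^2)(0) = 486.

486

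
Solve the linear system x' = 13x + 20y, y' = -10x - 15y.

Coefficient matrix A = [[13, 20], [-10, -15]].
Characteristic polynomial det(A - λI) = λ^2 + 2λ + 5 = 0.
Eigenvalues λ = -1 ± 2i (complex conjugate pair).
For λ=-1+2i: an eigenvector is (-1,1) - i(3,-2) = (-1 - 3i, 1 + 2i).
A real fundamental pair from Re and Im of e^((-1+2i)t)v: X_1 = e^(-t)(cos(2t)·(-1,1) + sin(2t)·(3,-2)), X_2 = e^(-t)(sin(2t)·(-1,1) - cos(2t)·(3,-2)).
General solution: c_1X_1 + c_2X_2.

x(t) = 3c_1e^(-t)sin(2t) - c_1e^(-t)cos(2t) - c_2e^(-t)sin(2t) - 3c_2e^(-t)cos(2t), y(t) = -2c_1e^(-t)sin(2t) + c_1e^(-t)cos(2t) + c_2e^(-t)sin(2t) + 2c_2e^(-t)cos(2t)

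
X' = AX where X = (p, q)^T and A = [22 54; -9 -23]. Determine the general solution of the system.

p(t) = -3K_1e^(4t) - 2K_2e^(-5t), q(t) = K_1e^(4t) + K_2e^(-5t)

Coefficient matrix A = [[22, 54], [-9, -23]].
Characteristic polynomial det(A - λI) = λ^2 + λ - 20 = 0.
Eigenvalues λ = 4, -5.
For λ=4: (A-λI) row 1 is [18, 54], so an eigenvector is (-3, 1).
For λ=-5: (A-λI) row 1 is [27, 54], so an eigenvector is (-2, 1).
General solution: K_1e^(4t)(-3,1) + K_2e^(-5t)(-2,1).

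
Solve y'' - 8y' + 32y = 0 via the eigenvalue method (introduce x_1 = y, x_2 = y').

y(t) = K_1e^(4t)cos(4t) + K_2e^(4t)sin(4t)

Let x_1 = y, x_2 = y'. Then x_1' = x_2 and x_2' = -32x_1 + 8x_2.
A = [[0,1],[-32,8]]; det(A-λI) = λ^2 - 8λ + 32.
Eigenvalues λ = 4 ± 4i.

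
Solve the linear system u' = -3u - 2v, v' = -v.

Coefficient matrix A = [[-3, -2], [0, -1]].
Characteristic polynomial det(A - λI) = λ^2 + 4λ + 3 = 0.
Eigenvalues λ = -3, -1.
For λ=-3: (A-λI) row 1 is [0, -2], so an eigenvector is (-1, 0).
For λ=-1: (A-λI) row 1 is [-2, -2], so an eigenvector is (-1, 1).
General solution: c_1e^(-3t)(-1,0) + c_2e^(-t)(-1,1).

u(t) = -c_1e^(-3t) - c_2e^(-t), v(t) = c_2e^(-t)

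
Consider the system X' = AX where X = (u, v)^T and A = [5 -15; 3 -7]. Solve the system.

Coefficient matrix A = [[5, -15], [3, -7]].
Characteristic polynomial det(A - λI) = λ^2 + 2λ + 10 = 0.
Eigenvalues λ = -1 ± 3i (complex conjugate pair).
For λ=-1+3i: an eigenvector is (1,0) - i(2,1) = (1 - 2i, 0 - i).
A real fundamental pair from Re and Im of e^((-1+3i)t)v: X_1 = e^(-t)(cos(3t)·(1,0) + sin(3t)·(2,1)), X_2 = e^(-t)(sin(3t)·(1,0) - cos(3t)·(2,1)).
General solution: c_1X_1 + c_2X_2.

u(t) = 2c_1e^(-t)sin(3t) + c_1e^(-t)cos(3t) + c_2e^(-t)sin(3t) - 2c_2e^(-t)cos(3t), v(t) = c_1e^(-t)sin(3t) - c_2e^(-t)cos(3t)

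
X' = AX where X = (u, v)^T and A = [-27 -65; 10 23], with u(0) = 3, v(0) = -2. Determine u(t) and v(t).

u(t) = 11e^(-2t)sin(5t) + 3e^(-2t)cos(5t), v(t) = -4e^(-2t)sin(5t) - 2e^(-2t)cos(5t)

Coefficient matrix A = [[-27, -65], [10, 23]].
Characteristic polynomial det(A - λI) = λ^2 + 4λ + 29 = 0.
Eigenvalues λ = -2 ± 5i (complex conjugate pair).
For λ=-2+5i: an eigenvector is (-2,1) - i(-3,1) = (-2 + 3i, 1 - i).
A real fundamental pair from Re and Im of e^((-2+5i)t)v: X_1 = e^(-2t)(cos(5t)·(-2,1) + sin(5t)·(-3,1)), X_2 = e^(-2t)(sin(5t)·(-2,1) - cos(5t)·(-3,1)).
General solution: C_1X_1 + C_2X_2.
Applying u(0)=3, v(0)=-2 gives C_1=-3, C_2=-1.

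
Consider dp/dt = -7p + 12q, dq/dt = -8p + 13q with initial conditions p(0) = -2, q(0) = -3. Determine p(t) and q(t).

Coefficient matrix A = [[-7, 12], [-8, 13]].
Characteristic polynomial det(A - λI) = λ^2 - 6λ + 5 = 0.
Eigenvalues λ = 1, 5.
For λ=1: (A-λI) row 1 is [-8, 12], so an eigenvector is (3, 2).
For λ=5: (A-λI) row 1 is [-12, 12], so an eigenvector is (1, 1).
General solution: C_1e^(t)(3,2) + C_2e^(5t)(1,1).
Applying p(0)=-2, q(0)=-3 gives C_1=1, C_2=-5.

p(t) = -5e^(5t) + 3e^(t), q(t) = -5e^(5t) + 2e^(t)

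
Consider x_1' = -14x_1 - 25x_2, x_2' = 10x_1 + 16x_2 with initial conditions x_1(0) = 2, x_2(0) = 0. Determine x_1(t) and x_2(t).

x_1(t) = -6e^(t)sin(5t) + 2e^(t)cos(5t), x_2(t) = 4e^(t)sin(5t)

Coefficient matrix A = [[-14, -25], [10, 16]].
Characteristic polynomial det(A - λI) = λ^2 - 2λ + 26 = 0.
Eigenvalues λ = 1 ± 5i (complex conjugate pair).
For λ=1+5i: an eigenvector is (-2,1) - i(1,-1) = (-2 - i, 1 + i).
A real fundamental pair from Re and Im of e^((1+5i)t)v: X_1 = e^(t)(cos(5t)·(-2,1) + sin(5t)·(1,-1)), X_2 = e^(t)(sin(5t)·(-2,1) - cos(5t)·(1,-1)).
General solution: C_1X_1 + C_2X_2.
Applying x_1(0)=2, x_2(0)=0 gives C_1=-2, C_2=2.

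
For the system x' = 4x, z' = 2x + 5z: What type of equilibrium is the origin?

A = [[4,0],[2,5]]; det(A-λI) = λ^2 - 9λ + 20.
λ = 4, 5: both positive.

unstable node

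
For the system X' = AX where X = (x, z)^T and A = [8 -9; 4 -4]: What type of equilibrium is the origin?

A = [[8,-9],[4,-4]]; det(A-λI) = λ^2 - 4λ + 4.
repeated λ = 2 with a single eigenvector.

unstable improper node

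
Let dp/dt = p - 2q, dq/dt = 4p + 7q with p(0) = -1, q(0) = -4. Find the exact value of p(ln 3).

1053

A = [[1,-2],[4,7]]; eigenvalues λ = 3, 5.
Eigenvectors: (1,-1) for λ=3, (1,-2) for λ=5.
From the initial condition, c_1 = -6, c_2 = 5.
p(ln 3) = (-6)(3^3)(1) + (5)(3^5)(1) = 1053.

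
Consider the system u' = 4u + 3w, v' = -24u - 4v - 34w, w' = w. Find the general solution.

Coefficient matrix A = [[4, 0, 3], [-24, -4, -34], [0, 0, 1]].
det(A - λI) = 0 gives eigenvalues λ = 4, -4, 1.
For λ=4: eigenvector (1,-3,0).
For λ=-4: eigenvector (0,1,0).
For λ=1: eigenvector (-1,-2,1).
General solution: C_1e^(4t)(1,-3,0) + C_2e^(-4t)(0,1,0) + C_3e^(t)(-1,-2,1).

u(t) = C_1e^(4t) - C_3e^(t), v(t) = -3C_1e^(4t) + C_2e^(-4t) - 2C_3e^(t), w(t) = C_3e^(t)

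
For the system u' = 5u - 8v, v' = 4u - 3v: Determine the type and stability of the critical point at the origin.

A = [[5,-8],[4,-3]]; det(A-λI) = λ^2 - 2λ + 17.
λ = 1 ± 4i: positive real part.

unstable spiral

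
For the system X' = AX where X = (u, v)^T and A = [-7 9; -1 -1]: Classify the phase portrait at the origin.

stable improper node

A = [[-7,9],[-1,-1]]; det(A-λI) = λ^2 + 8λ + 16.
repeated λ = -4 with a single eigenvector.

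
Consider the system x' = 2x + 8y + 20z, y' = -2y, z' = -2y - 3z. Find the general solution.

Coefficient matrix A = [[2, 8, 20], [0, -2, 0], [0, -2, -3]].
det(A - λI) = 0 gives eigenvalues λ = -3, -2, 2.
For λ=-3: eigenvector (-4,0,1).
For λ=-2: eigenvector (8,1,-2).
For λ=2: eigenvector (1,0,0).
General solution: K_1e^(-3t)(-4,0,1) + K_2e^(-2t)(8,1,-2) + K_3e^(2t)(1,0,0).

x(t) = -4K_1e^(-3t) + 8K_2e^(-2t) + K_3e^(2t), y(t) = K_2e^(-2t), z(t) = K_1e^(-3t) - 2K_2e^(-2t)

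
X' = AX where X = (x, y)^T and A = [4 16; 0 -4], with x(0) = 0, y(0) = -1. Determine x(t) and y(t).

Coefficient matrix A = [[4, 16], [0, -4]].
Characteristic polynomial det(A - λI) = λ^2 - 16 = 0.
Eigenvalues λ = 4, -4.
For λ=4: (A-λI) row 1 is [0, 16], so an eigenvector is (-1, 0).
For λ=-4: (A-λI) row 1 is [8, 16], so an eigenvector is (2, -1).
General solution: C_1e^(4t)(-1,0) + C_2e^(-4t)(2,-1).
Applying x(0)=0, y(0)=-1 gives C_1=2, C_2=1.

x(t) = -2e^(4t) + 2e^(-4t), y(t) = -e^(-4t)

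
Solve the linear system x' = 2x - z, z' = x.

Coefficient matrix A = [[2, -1], [1, 0]].
Characteristic polynomial det(A - λI) = λ^2 - 2λ + 1 = 0.
Single eigenvalue λ = 1 with algebraic multiplicity 2.
Eigenvector v = (-1,-1); generalized eigenvector w with (A-λI)w=v is (-3,-2).
General solution: e^(t)[K_1·v + K_2·(t·v + w)].

x(t) = -K_1e^(t) - K_2te^(t) - 3K_2e^(t), z(t) = -K_1e^(t) - K_2te^(t) - 2K_2e^(t)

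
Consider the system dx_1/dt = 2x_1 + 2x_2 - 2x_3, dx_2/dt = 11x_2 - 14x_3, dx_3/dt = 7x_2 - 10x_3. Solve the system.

x_1(t) = C_1e^(2t) + C_3e^(4t), x_2(t) = -C_2e^(-3t) + 2C_3e^(4t), x_3(t) = -C_2e^(-3t) + C_3e^(4t)

Coefficient matrix A = [[2, 2, -2], [0, 11, -14], [0, 7, -10]].
det(A - λI) = 0 gives eigenvalues λ = 2, -3, 4.
For λ=2: eigenvector (1,0,0).
For λ=-3: eigenvector (0,-1,-1).
For λ=4: eigenvector (1,2,1).
General solution: C_1e^(2t)(1,0,0) + C_2e^(-3t)(0,-1,-1) + C_3e^(4t)(1,2,1).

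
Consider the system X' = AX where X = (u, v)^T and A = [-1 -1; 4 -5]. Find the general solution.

u(t) = -C_1e^(-3t) - C_2te^(-3t), v(t) = -2C_1e^(-3t) - 2C_2te^(-3t) + C_2e^(-3t)

Coefficient matrix A = [[-1, -1], [4, -5]].
Characteristic polynomial det(A - λI) = λ^2 + 6λ + 9 = 0.
Single eigenvalue λ = -3 with algebraic multiplicity 2.
Eigenvector v = (-1,-2); generalized eigenvector w with (A-λI)w=v is (0,1).
General solution: e^(-3t)[C_1·v + C_2·(t·v + w)].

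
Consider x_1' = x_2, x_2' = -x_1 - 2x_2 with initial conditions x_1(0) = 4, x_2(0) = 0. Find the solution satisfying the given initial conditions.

Coefficient matrix A = [[0, 1], [-1, -2]].
Characteristic polynomial det(A - λI) = λ^2 + 2λ + 1 = 0.
Single eigenvalue λ = -1 with algebraic multiplicity 2.
Eigenvector v = (1,-1); generalized eigenvector w with (A-λI)w=v is (1,0).
General solution: e^(-t)[C_1·v + C_2·(t·v + w)].
Applying x_1(0)=4, x_2(0)=0 gives C_1=0, C_2=4.

x_1(t) = 4te^(-t) + 4e^(-t), x_2(t) = -4te^(-t)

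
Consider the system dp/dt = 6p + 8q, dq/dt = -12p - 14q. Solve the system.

Coefficient matrix A = [[6, 8], [-12, -14]].
Characteristic polynomial det(A - λI) = λ^2 + 8λ + 12 = 0.
Eigenvalues λ = -6, -2.
For λ=-6: (A-λI) row 1 is [12, 8], so an eigenvector is (-2, 3).
For λ=-2: (A-λI) row 1 is [8, 8], so an eigenvector is (-1, 1).
General solution: C_1e^(-6t)(-2,3) + C_2e^(-2t)(-1,1).

p(t) = -2C_1e^(-6t) - C_2e^(-2t), q(t) = 3C_1e^(-6t) + C_2e^(-2t)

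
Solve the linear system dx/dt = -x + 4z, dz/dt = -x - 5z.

Coefficient matrix A = [[-1, 4], [-1, -5]].
Characteristic polynomial det(A - λI) = λ^2 + 6λ + 9 = 0.
Single eigenvalue λ = -3 with algebraic multiplicity 2.
Eigenvector v = (-2,1); generalized eigenvector w with (A-λI)w=v is (-3,1).
General solution: e^(-3t)[K_1·v + K_2·(t·v + w)].

x(t) = -2K_1e^(-3t) - 2K_2te^(-3t) - 3K_2e^(-3t), z(t) = K_1e^(-3t) + K_2te^(-3t) + K_2e^(-3t)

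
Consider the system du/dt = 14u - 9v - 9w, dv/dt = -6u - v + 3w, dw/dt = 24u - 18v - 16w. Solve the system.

u(t) = K_1e^(-4t) - 3K_2e^(-t) - 3K_3e^(2t), v(t) = K_2e^(-t) + K_3e^(2t), w(t) = 2K_1e^(-4t) - 6K_2e^(-t) - 5K_3e^(2t)

Coefficient matrix A = [[14, -9, -9], [-6, -1, 3], [24, -18, -16]].
det(A - λI) = 0 gives eigenvalues λ = -4, -1, 2.
For λ=-4: eigenvector (1,0,2).
For λ=-1: eigenvector (-3,1,-6).
For λ=2: eigenvector (-3,1,-5).
General solution: K_1e^(-4t)(1,0,2) + K_2e^(-t)(-3,1,-6) + K_3e^(2t)(-3,1,-5).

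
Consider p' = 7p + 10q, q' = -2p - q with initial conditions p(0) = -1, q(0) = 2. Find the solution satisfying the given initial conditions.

Coefficient matrix A = [[7, 10], [-2, -1]].
Characteristic polynomial det(A - λI) = λ^2 - 6λ + 13 = 0.
Eigenvalues λ = 3 ± 2i (complex conjugate pair).
For λ=3+2i: an eigenvector is (-1,0) - i(-2,1) = (-1 + 2i, 0 - i).
A real fundamental pair from Re and Im of e^((3+2i)t)v: X_1 = e^(3t)(cos(2t)·(-1,0) + sin(2t)·(-2,1)), X_2 = e^(3t)(sin(2t)·(-1,0) - cos(2t)·(-2,1)).
General solution: c_1X_1 + c_2X_2.
Applying p(0)=-1, q(0)=2 gives c_1=-3, c_2=-2.

p(t) = 8e^(3t)sin(2t) - e^(3t)cos(2t), q(t) = -3e^(3t)sin(2t) + 2e^(3t)cos(2t)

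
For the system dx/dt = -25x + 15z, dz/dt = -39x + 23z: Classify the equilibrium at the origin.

stable spiral

A = [[-25,15],[-39,23]]; det(A-λI) = λ^2 + 2λ + 10.
λ = -1 ± 3i: negative real part.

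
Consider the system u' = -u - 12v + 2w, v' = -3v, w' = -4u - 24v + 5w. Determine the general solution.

Coefficient matrix A = [[-1, -12, 2], [0, -3, 0], [-4, -24, 5]].
det(A - λI) = 0 gives eigenvalues λ = 1, -3, 3.
For λ=1: eigenvector (1,0,1).
For λ=-3: eigenvector (2,1,4).
For λ=3: eigenvector (-1,0,-2).
General solution: K_1e^(t)(1,0,1) + K_2e^(-3t)(2,1,4) + K_3e^(3t)(-1,0,-2).

u(t) = K_1e^(t) + 2K_2e^(-3t) - K_3e^(3t), v(t) = K_2e^(-3t), w(t) = K_1e^(t) + 4K_2e^(-3t) - 2K_3e^(3t)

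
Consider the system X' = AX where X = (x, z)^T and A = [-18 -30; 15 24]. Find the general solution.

x(t) = 3c_1e^(3t)sin(3t) + c_1e^(3t)cos(3t) + c_2e^(3t)sin(3t) - 3c_2e^(3t)cos(3t), z(t) = -2c_1e^(3t)sin(3t) - c_1e^(3t)cos(3t) - c_2e^(3t)sin(3t) + 2c_2e^(3t)cos(3t)

Coefficient matrix A = [[-18, -30], [15, 24]].
Characteristic polynomial det(A - λI) = λ^2 - 6λ + 18 = 0.
Eigenvalues λ = 3 ± 3i (complex conjugate pair).
For λ=3+3i: an eigenvector is (1,-1) - i(3,-2) = (1 - 3i, -1 + 2i).
A real fundamental pair from Re and Im of e^((3+3i)t)v: X_1 = e^(3t)(cos(3t)·(1,-1) + sin(3t)·(3,-2)), X_2 = e^(3t)(sin(3t)·(1,-1) - cos(3t)·(3,-2)).
General solution: c_1X_1 + c_2X_2.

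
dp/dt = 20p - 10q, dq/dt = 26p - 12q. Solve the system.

Coefficient matrix A = [[20, -10], [26, -12]].
Characteristic polynomial det(A - λI) = λ^2 - 8λ + 20 = 0.
Eigenvalues λ = 4 ± 2i (complex conjugate pair).
For λ=4+2i: an eigenvector is (2,3) - i(1,2) = (2 - i, 3 - 2i).
A real fundamental pair from Re and Im of e^((4+2i)t)v: X_1 = e^(4t)(cos(2t)·(2,3) + sin(2t)·(1,2)), X_2 = e^(4t)(sin(2t)·(2,3) - cos(2t)·(1,2)).
General solution: K_1X_1 + K_2X_2.

p(t) = K_1e^(4t)sin(2t) + 2K_1e^(4t)cos(2t) + 2K_2e^(4t)sin(2t) - K_2e^(4t)cos(2t), q(t) = 2K_1e^(4t)sin(2t) + 3K_1e^(4t)cos(2t) + 3K_2e^(4t)sin(2t) - 2K_2e^(4t)cos(2t)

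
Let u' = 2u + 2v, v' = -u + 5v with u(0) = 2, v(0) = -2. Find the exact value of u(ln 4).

A = [[2,2],[-1,5]]; eigenvalues λ = 4, 3.
Eigenvectors: (1,1) for λ=4, (-2,-1) for λ=3.
From the initial condition, c_1 = -6, c_2 = -4.
u(ln 4) = (-6)(4^4)(1) + (-4)(4^3)(-2) = -1024.

-1024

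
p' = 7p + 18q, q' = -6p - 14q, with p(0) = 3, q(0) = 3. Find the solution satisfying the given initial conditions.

p(t) = 30e^(-2t) - 27e^(-5t), q(t) = -15e^(-2t) + 18e^(-5t)

Coefficient matrix A = [[7, 18], [-6, -14]].
Characteristic polynomial det(A - λI) = λ^2 + 7λ + 10 = 0.
Eigenvalues λ = -5, -2.
For λ=-5: (A-λI) row 1 is [12, 18], so an eigenvector is (3, -2).
For λ=-2: (A-λI) row 1 is [9, 18], so an eigenvector is (-2, 1).
General solution: K_1e^(-5t)(3,-2) + K_2e^(-2t)(-2,1).
Applying p(0)=3, q(0)=3 gives K_1=-9, K_2=-15.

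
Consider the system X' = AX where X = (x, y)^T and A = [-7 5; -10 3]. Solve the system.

Coefficient matrix A = [[-7, 5], [-10, 3]].
Characteristic polynomial det(A - λI) = λ^2 + 4λ + 29 = 0.
Eigenvalues λ = -2 ± 5i (complex conjugate pair).
For λ=-2+5i: an eigenvector is (-1,-1) - i(0,1) = (-1, -1 - i).
A real fundamental pair from Re and Im of e^((-2+5i)t)v: X_1 = e^(-2t)(cos(5t)·(-1,-1) + sin(5t)·(0,1)), X_2 = e^(-2t)(sin(5t)·(-1,-1) - cos(5t)·(0,1)).
General solution: c_1X_1 + c_2X_2.

x(t) = -c_1e^(-2t)cos(5t) - c_2e^(-2t)sin(5t), y(t) = c_1e^(-2t)sin(5t) - c_1e^(-2t)cos(5t) - c_2e^(-2t)sin(5t) - c_2e^(-2t)cos(5t)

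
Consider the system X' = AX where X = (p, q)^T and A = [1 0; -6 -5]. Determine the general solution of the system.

p(t) = -c_2e^(t), q(t) = -c_1e^(-5t) + c_2e^(t)

Coefficient matrix A = [[1, 0], [-6, -5]].
Characteristic polynomial det(A - λI) = λ^2 + 4λ - 5 = 0.
Eigenvalues λ = -5, 1.
For λ=-5: (A-λI) row 1 is [6, 0], so an eigenvector is (0, -1).
For λ=1: (A-λI) row 2 is [-6, -6], so an eigenvector is (-1, 1).
General solution: c_1e^(-5t)(0,-1) + c_2e^(t)(-1,1).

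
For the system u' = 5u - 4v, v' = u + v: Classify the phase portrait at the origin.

unstable improper node

A = [[5,-4],[1,1]]; det(A-λI) = λ^2 - 6λ + 9.
repeated λ = 3 with a single eigenvector.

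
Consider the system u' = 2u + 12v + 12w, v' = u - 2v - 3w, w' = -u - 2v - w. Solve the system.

Coefficient matrix A = [[2, 12, 12], [1, -2, -3], [-1, -2, -1]].
det(A - λI) = 0 gives eigenvalues λ = 2, -4, 1.
For λ=2: eigenvector (1,1,-1).
For λ=-4: eigenvector (-2,1,0).
For λ=1: eigenvector (0,-1,1).
General solution: C_1e^(2t)(1,1,-1) + C_2e^(-4t)(-2,1,0) + C_3e^(t)(0,-1,1).

u(t) = C_1e^(2t) - 2C_2e^(-4t), v(t) = C_1e^(2t) + C_2e^(-4t) - C_3e^(t), w(t) = -C_1e^(2t) + C_3e^(t)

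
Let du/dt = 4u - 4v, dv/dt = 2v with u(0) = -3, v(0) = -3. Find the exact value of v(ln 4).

-48

A = [[4,-4],[0,2]]; eigenvalues λ = 4, 2.
Eigenvectors: (-1,0) for λ=4, (-2,-1) for λ=2.
From the initial condition, c_1 = -3, c_2 = 3.
v(ln 4) = (-3)(4^4)(0) + (3)(4^2)(-1) = -48.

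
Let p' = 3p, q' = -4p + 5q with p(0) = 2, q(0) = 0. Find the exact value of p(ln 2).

A = [[3,0],[-4,5]]; eigenvalues λ = 5, 3.
Eigenvectors: (0,-1) for λ=5, (-1,-2) for λ=3.
From the initial condition, c_1 = 4, c_2 = -2.
p(ln 2) = (4)(2^5)(0) + (-2)(2^3)(-1) = 16.

16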